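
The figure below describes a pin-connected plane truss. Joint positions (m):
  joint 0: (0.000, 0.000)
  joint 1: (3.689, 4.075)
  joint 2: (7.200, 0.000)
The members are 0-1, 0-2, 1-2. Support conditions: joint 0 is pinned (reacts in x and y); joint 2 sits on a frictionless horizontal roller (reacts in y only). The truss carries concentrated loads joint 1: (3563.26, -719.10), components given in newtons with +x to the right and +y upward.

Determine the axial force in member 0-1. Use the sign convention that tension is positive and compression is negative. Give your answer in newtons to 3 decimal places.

N=3 nodes, M=3 members, R=3 reactions → 2N=6, M+R=6
member 0 (0-1): L=5.4968, (cx,cy)=(0.6711,0.7413)
member 1 (0-2): L=7.2000, (cx,cy)=(1.0000,0.0000)
member 2 (1-2): L=5.3789, (cx,cy)=(0.6527,-0.7576)
solve A·x = −loads:
  F[0-1] = +2247.3242 N (tension)
  F[0-2] = +2055.0293 N (tension)
  F[1-2] = -3148.3428 N (compression)
  Rx@0 = -3563.2600 N
  Ry@0 = -1666.0451 N
  Ry@2 = +2385.1451 N

2247.324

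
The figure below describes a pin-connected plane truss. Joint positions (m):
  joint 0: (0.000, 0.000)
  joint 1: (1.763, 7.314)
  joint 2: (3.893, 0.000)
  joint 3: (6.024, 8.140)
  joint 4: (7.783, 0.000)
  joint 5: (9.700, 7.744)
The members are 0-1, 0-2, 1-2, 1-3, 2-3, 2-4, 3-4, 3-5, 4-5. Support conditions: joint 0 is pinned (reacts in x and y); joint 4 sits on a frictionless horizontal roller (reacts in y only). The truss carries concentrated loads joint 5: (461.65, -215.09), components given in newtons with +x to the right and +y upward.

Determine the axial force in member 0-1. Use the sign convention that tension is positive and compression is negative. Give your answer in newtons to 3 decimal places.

N=6 nodes, M=9 members, R=3 reactions → 2N=12, M+R=12
member 0 (0-1): L=7.5235, (cx,cy)=(0.2343,0.9722)
member 1 (0-2): L=3.8930, (cx,cy)=(1.0000,0.0000)
member 2 (1-2): L=7.6178, (cx,cy)=(0.2796,-0.9601)
member 3 (1-3): L=4.3403, (cx,cy)=(0.9817,0.1903)
member 4 (2-3): L=8.4143, (cx,cy)=(0.2533,0.9674)
member 5 (2-4): L=3.8900, (cx,cy)=(1.0000,0.0000)
member 6 (3-4): L=8.3279, (cx,cy)=(0.2112,-0.9774)
member 7 (3-5): L=3.6973, (cx,cy)=(0.9942,-0.1071)
member 8 (4-5): L=7.9777, (cx,cy)=(0.2403,0.9707)
solve A·x = −loads:
  F[0-1] = +526.9879 N (tension)
  F[0-2] = +338.1593 N (tension)
  F[1-2] = -481.4826 N (compression)
  F[1-3] = +262.9215 N (tension)
  F[2-3] = +477.8573 N (tension)
  F[2-4] = +82.5120 N (tension)
  F[3-4] = -579.4136 N (compression)
  F[3-5] = +504.4223 N (tension)
  F[4-5] = -165.9248 N (compression)
  Rx@0 = -461.6500 N
  Ry@0 = -512.3147 N
  Ry@4 = +727.4047 N

526.988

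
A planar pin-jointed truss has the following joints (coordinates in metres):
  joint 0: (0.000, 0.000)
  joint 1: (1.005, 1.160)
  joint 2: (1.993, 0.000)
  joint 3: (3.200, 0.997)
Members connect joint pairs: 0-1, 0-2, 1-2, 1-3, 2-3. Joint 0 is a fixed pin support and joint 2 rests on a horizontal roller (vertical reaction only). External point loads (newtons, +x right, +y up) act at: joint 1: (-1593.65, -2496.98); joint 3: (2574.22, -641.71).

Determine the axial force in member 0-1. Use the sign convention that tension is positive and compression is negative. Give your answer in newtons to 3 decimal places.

-647.021

N=4 nodes, M=5 members, R=3 reactions → 2N=8, M+R=8
member 0 (0-1): L=1.5348, (cx,cy)=(0.6548,0.7558)
member 1 (0-2): L=1.9930, (cx,cy)=(1.0000,0.0000)
member 2 (1-2): L=1.5237, (cx,cy)=(0.6484,-0.7613)
member 3 (1-3): L=2.2010, (cx,cy)=(0.9973,-0.0741)
member 4 (2-3): L=1.5655, (cx,cy)=(0.7710,0.6368)
solve A·x = −loads:
  F[0-1] = -647.0207 N (compression)
  F[0-2] = +1404.2434 N (tension)
  F[1-2] = -2937.4942 N (compression)
  F[1-3] = +3083.1436 N (tension)
  F[2-3] = -649.1112 N (compression)
  Rx@0 = -980.5700 N
  Ry@0 = +489.0160 N
  Ry@2 = +2649.6740 N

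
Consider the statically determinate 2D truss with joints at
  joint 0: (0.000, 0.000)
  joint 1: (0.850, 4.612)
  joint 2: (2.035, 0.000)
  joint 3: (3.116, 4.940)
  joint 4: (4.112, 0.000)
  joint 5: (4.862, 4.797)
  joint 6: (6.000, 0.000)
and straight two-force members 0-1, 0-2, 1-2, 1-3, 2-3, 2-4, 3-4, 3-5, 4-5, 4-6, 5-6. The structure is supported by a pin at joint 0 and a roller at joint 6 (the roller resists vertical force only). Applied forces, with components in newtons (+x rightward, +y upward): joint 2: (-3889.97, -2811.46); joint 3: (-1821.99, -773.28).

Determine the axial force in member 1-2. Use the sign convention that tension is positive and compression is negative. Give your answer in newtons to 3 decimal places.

N=7 nodes, M=11 members, R=3 reactions → 2N=14, M+R=14
member 0 (0-1): L=4.6897, (cx,cy)=(0.1812,0.9834)
member 1 (0-2): L=2.0350, (cx,cy)=(1.0000,0.0000)
member 2 (1-2): L=4.7618, (cx,cy)=(0.2489,-0.9685)
member 3 (1-3): L=2.2896, (cx,cy)=(0.9897,0.1433)
member 4 (2-3): L=5.0569, (cx,cy)=(0.2138,0.9769)
member 5 (2-4): L=2.0770, (cx,cy)=(1.0000,0.0000)
member 6 (3-4): L=5.0394, (cx,cy)=(0.1976,-0.9803)
member 7 (3-5): L=1.7518, (cx,cy)=(0.9967,-0.0816)
member 8 (4-5): L=4.8553, (cx,cy)=(0.1545,0.9880)
member 9 (4-6): L=1.8880, (cx,cy)=(1.0000,0.0000)
member 10 (5-6): L=4.9301, (cx,cy)=(0.2308,-0.9730)
solve A·x = −loads:
  F[0-1] = -3792.5162 N (compression)
  F[0-2] = -5024.5692 N (compression)
  F[1-2] = +3613.7166 N (tension)
  F[1-3] = -1603.2194 N (compression)
  F[2-3] = -704.8648 N (compression)
  F[2-4] = -84.6293 N (compression)
  F[3-4] = +143.1720 N (tension)
  F[3-5] = +56.5211 N (tension)
  F[4-5] = -142.0528 N (compression)
  F[4-6] = -34.3894 N (compression)
  F[5-6] = +148.9848 N (tension)
  Rx@0 = +5711.9600 N
  Ry@0 = +3729.7015 N
  Ry@6 = -144.9615 N

3613.717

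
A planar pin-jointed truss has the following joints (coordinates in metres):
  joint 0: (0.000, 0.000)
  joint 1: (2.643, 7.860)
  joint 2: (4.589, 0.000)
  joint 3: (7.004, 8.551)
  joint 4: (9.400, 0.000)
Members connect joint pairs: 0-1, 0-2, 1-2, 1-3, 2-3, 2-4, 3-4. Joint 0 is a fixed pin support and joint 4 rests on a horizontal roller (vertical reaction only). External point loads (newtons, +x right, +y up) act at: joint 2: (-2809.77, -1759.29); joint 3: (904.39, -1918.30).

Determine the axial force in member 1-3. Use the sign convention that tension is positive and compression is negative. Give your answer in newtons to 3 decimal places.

-322.332

N=5 nodes, M=7 members, R=3 reactions → 2N=10, M+R=10
member 0 (0-1): L=8.2925, (cx,cy)=(0.3187,0.9478)
member 1 (0-2): L=4.5890, (cx,cy)=(1.0000,0.0000)
member 2 (1-2): L=8.0973, (cx,cy)=(0.2403,-0.9707)
member 3 (1-3): L=4.4154, (cx,cy)=(0.9877,0.1565)
member 4 (2-3): L=8.8855, (cx,cy)=(0.2718,0.9624)
member 5 (2-4): L=4.8110, (cx,cy)=(1.0000,0.0000)
member 6 (3-4): L=8.8803, (cx,cy)=(0.2698,-0.9629)
solve A·x = −loads:
  F[0-1] = -597.8551 N (compression)
  F[0-2] = -1714.8299 N (compression)
  F[1-2] = +531.8181 N (tension)
  F[1-3] = -322.3318 N (compression)
  F[2-3] = +1291.6823 N (tension)
  F[2-4] = +871.6817 N (tension)
  F[3-4] = -3230.7300 N (compression)
  Rx@0 = +1905.3800 N
  Ry@0 = +566.6758 N
  Ry@4 = +3110.9142 N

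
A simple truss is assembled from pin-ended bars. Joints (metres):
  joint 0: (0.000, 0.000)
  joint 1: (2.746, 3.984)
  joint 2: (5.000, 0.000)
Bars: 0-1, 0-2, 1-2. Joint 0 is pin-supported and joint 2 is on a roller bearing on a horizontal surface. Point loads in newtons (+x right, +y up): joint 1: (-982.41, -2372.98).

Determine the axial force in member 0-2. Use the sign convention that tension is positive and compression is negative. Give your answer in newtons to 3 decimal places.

N=3 nodes, M=3 members, R=3 reactions → 2N=6, M+R=6
member 0 (0-1): L=4.8387, (cx,cy)=(0.5675,0.8234)
member 1 (0-2): L=5.0000, (cx,cy)=(1.0000,0.0000)
member 2 (1-2): L=4.5774, (cx,cy)=(0.4924,-0.8704)
solve A·x = −loads:
  F[0-1] = -2249.9396 N (compression)
  F[0-2] = +294.4550 N (tension)
  F[1-2] = -597.9787 N (compression)
  Rx@0 = +982.4100 N
  Ry@0 = +1852.5237 N
  Ry@2 = +520.4563 N

294.455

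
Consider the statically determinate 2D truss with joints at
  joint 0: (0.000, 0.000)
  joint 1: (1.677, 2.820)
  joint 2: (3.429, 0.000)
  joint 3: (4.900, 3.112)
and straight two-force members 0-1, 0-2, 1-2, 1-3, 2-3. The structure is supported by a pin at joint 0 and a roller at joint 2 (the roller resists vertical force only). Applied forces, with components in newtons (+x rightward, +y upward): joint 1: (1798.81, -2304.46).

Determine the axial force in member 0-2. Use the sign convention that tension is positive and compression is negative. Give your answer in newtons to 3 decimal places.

N=4 nodes, M=5 members, R=3 reactions → 2N=8, M+R=8
member 0 (0-1): L=3.2810, (cx,cy)=(0.5111,0.8595)
member 1 (0-2): L=3.4290, (cx,cy)=(1.0000,0.0000)
member 2 (1-2): L=3.3199, (cx,cy)=(0.5277,-0.8494)
member 3 (1-3): L=3.2362, (cx,cy)=(0.9959,0.0902)
member 4 (2-3): L=3.4421, (cx,cy)=(0.4273,0.9041)
solve A·x = −loads:
  F[0-1] = +351.2545 N (tension)
  F[0-2] = +1619.2732 N (tension)
  F[1-2] = -3068.4167 N (compression)
  F[1-3] = +0.0000 N (tension)
  F[2-3] = -0.0000 N (compression)
  Rx@0 = -1798.8100 N
  Ry@0 = -301.9044 N
  Ry@2 = +2606.3644 N

1619.273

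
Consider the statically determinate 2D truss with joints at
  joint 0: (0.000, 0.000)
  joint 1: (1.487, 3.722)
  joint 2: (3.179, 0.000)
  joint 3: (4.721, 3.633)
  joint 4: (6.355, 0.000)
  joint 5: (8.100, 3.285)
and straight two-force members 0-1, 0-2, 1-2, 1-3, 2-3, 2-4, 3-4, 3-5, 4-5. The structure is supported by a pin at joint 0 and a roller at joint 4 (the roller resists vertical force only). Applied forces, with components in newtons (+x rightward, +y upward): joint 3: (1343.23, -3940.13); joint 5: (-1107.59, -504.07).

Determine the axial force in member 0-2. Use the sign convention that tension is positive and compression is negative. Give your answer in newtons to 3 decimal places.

507.038

N=6 nodes, M=9 members, R=3 reactions → 2N=12, M+R=12
member 0 (0-1): L=4.0080, (cx,cy)=(0.3710,0.9286)
member 1 (0-2): L=3.1790, (cx,cy)=(1.0000,0.0000)
member 2 (1-2): L=4.0885, (cx,cy)=(0.4138,-0.9103)
member 3 (1-3): L=3.2352, (cx,cy)=(0.9996,-0.0275)
member 4 (2-3): L=3.9467, (cx,cy)=(0.3907,0.9205)
member 5 (2-4): L=3.1760, (cx,cy)=(1.0000,0.0000)
member 6 (3-4): L=3.9835, (cx,cy)=(0.4102,-0.9120)
member 7 (3-5): L=3.3969, (cx,cy)=(0.9947,-0.1024)
member 8 (4-5): L=3.7197, (cx,cy)=(0.4691,0.8831)
solve A·x = −loads:
  F[0-1] = -731.5230 N (compression)
  F[0-2] = +507.0376 N (tension)
  F[1-2] = +763.9757 N (tension)
  F[1-3] = -587.7836 N (compression)
  F[2-3] = -755.5387 N (compression)
  F[2-4] = +1118.3946 N (tension)
  F[3-4] = -3485.5301 N (compression)
  F[3-5] = -800.4765 N (compression)
  F[4-5] = -663.6333 N (compression)
  Rx@0 = -235.6400 N
  Ry@0 = +679.3153 N
  Ry@4 = +3764.8847 N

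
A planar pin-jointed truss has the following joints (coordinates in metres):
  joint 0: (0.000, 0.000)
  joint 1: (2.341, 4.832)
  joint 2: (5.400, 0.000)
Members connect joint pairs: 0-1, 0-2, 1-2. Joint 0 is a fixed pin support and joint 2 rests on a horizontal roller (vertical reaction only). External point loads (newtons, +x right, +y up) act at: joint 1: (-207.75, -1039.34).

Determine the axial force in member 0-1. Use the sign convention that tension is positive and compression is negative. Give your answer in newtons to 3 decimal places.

-860.791

N=3 nodes, M=3 members, R=3 reactions → 2N=6, M+R=6
member 0 (0-1): L=5.3692, (cx,cy)=(0.4360,0.8999)
member 1 (0-2): L=5.4000, (cx,cy)=(1.0000,0.0000)
member 2 (1-2): L=5.7189, (cx,cy)=(0.5349,-0.8449)
solve A·x = −loads:
  F[0-1] = -860.7913 N (compression)
  F[0-2] = +167.5583 N (tension)
  F[1-2] = -313.2552 N (compression)
  Rx@0 = +207.7500 N
  Ry@0 = +774.6646 N
  Ry@2 = +264.6754 N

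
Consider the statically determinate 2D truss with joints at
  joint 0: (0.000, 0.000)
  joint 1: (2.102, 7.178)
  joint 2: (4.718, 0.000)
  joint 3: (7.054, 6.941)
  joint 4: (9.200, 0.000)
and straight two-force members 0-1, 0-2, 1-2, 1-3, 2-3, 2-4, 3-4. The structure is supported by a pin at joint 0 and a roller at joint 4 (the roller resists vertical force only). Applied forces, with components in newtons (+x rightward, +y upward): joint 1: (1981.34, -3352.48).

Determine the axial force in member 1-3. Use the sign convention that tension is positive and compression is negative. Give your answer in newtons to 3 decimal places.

-1470.841

N=5 nodes, M=7 members, R=3 reactions → 2N=10, M+R=10
member 0 (0-1): L=7.4794, (cx,cy)=(0.2810,0.9597)
member 1 (0-2): L=4.7180, (cx,cy)=(1.0000,0.0000)
member 2 (1-2): L=7.6398, (cx,cy)=(0.3424,-0.9395)
member 3 (1-3): L=4.9577, (cx,cy)=(0.9989,-0.0478)
member 4 (2-3): L=7.3235, (cx,cy)=(0.3190,0.9478)
member 5 (2-4): L=4.4820, (cx,cy)=(1.0000,0.0000)
member 6 (3-4): L=7.2652, (cx,cy)=(0.2954,-0.9554)
solve A·x = −loads:
  F[0-1] = -1084.3374 N (compression)
  F[0-2] = +2286.0788 N (tension)
  F[1-2] = -2385.7537 N (compression)
  F[1-3] = -1470.8412 N (compression)
  F[2-3] = +2365.0724 N (tension)
  F[2-4] = +714.7700 N (tension)
  F[3-4] = -2419.8186 N (compression)
  Rx@0 = -1981.3400 N
  Ry@0 = +1040.6353 N
  Ry@4 = +2311.8447 N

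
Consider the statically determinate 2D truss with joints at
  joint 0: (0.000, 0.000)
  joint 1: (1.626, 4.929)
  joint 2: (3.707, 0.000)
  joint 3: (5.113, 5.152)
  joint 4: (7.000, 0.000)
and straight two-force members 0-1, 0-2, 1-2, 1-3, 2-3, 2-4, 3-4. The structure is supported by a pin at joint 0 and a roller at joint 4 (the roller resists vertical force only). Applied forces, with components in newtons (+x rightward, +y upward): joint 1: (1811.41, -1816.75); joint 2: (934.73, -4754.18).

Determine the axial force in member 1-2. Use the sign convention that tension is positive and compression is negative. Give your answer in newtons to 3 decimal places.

394.727

N=5 nodes, M=7 members, R=3 reactions → 2N=10, M+R=10
member 0 (0-1): L=5.1903, (cx,cy)=(0.3133,0.9497)
member 1 (0-2): L=3.7070, (cx,cy)=(1.0000,0.0000)
member 2 (1-2): L=5.3503, (cx,cy)=(0.3890,-0.9213)
member 3 (1-3): L=3.4941, (cx,cy)=(0.9980,0.0638)
member 4 (2-3): L=5.3404, (cx,cy)=(0.2633,0.9647)
member 5 (2-4): L=3.2930, (cx,cy)=(1.0000,0.0000)
member 6 (3-4): L=5.4867, (cx,cy)=(0.3439,-0.9390)
solve A·x = −loads:
  F[0-1] = -2480.6271 N (compression)
  F[0-2] = +3523.2669 N (tension)
  F[1-2] = +394.7269 N (tension)
  F[1-3] = -2747.6679 N (compression)
  F[2-3] = +4551.0944 N (tension)
  F[2-4] = +1543.8731 N (tension)
  F[3-4] = -4489.0132 N (compression)
  Rx@0 = -2746.1400 N
  Ry@0 = +2355.7556 N
  Ry@4 = +4215.1744 N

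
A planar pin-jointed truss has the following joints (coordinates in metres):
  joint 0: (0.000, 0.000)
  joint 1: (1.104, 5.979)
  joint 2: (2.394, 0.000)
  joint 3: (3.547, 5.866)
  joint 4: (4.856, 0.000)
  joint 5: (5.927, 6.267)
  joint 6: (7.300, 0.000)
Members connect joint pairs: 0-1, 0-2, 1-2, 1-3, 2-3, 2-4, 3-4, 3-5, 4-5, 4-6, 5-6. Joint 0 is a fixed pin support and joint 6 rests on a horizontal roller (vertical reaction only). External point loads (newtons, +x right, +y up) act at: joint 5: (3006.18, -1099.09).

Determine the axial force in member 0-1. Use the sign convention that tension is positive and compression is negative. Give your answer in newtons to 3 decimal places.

2414.197

N=7 nodes, M=11 members, R=3 reactions → 2N=14, M+R=14
member 0 (0-1): L=6.0801, (cx,cy)=(0.1816,0.9834)
member 1 (0-2): L=2.3940, (cx,cy)=(1.0000,0.0000)
member 2 (1-2): L=6.1166, (cx,cy)=(0.2109,-0.9775)
member 3 (1-3): L=2.4456, (cx,cy)=(0.9989,-0.0462)
member 4 (2-3): L=5.9782, (cx,cy)=(0.1929,0.9812)
member 5 (2-4): L=2.4620, (cx,cy)=(1.0000,0.0000)
member 6 (3-4): L=6.0103, (cx,cy)=(0.2178,-0.9760)
member 7 (3-5): L=2.4135, (cx,cy)=(0.9861,0.1661)
member 8 (4-5): L=6.3579, (cx,cy)=(0.1685,0.9857)
member 9 (4-6): L=2.4440, (cx,cy)=(1.0000,0.0000)
member 10 (5-6): L=6.4156, (cx,cy)=(0.2140,-0.9768)
solve A·x = −loads:
  F[0-1] = +2414.1975 N (tension)
  F[0-2] = +2567.8176 N (tension)
  F[1-2] = -2474.1277 N (compression)
  F[1-3] = +961.1879 N (tension)
  F[2-3] = +2464.7531 N (tension)
  F[2-4] = +1570.6514 N (tension)
  F[3-4] = -2105.4780 N (compression)
  F[3-5] = +1920.7848 N (tension)
  F[4-5] = +2084.7271 N (tension)
  F[4-6] = +760.9132 N (tension)
  F[5-6] = -3555.5308 N (compression)
  Rx@0 = -3006.1800 N
  Ry@0 = -2374.0657 N
  Ry@6 = +3473.1557 N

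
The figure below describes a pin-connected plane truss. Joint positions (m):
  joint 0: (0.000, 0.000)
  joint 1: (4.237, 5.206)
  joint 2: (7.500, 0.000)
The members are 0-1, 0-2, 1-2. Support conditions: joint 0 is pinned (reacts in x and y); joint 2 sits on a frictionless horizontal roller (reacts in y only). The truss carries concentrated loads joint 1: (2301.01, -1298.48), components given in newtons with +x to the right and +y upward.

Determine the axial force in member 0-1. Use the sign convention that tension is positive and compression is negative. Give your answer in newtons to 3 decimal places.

1330.957

N=3 nodes, M=3 members, R=3 reactions → 2N=6, M+R=6
member 0 (0-1): L=6.7123, (cx,cy)=(0.6312,0.7756)
member 1 (0-2): L=7.5000, (cx,cy)=(1.0000,0.0000)
member 2 (1-2): L=6.1441, (cx,cy)=(0.5311,-0.8473)
solve A·x = −loads:
  F[0-1] = +1330.9567 N (tension)
  F[0-2] = +1460.8678 N (tension)
  F[1-2] = -2750.7432 N (compression)
  Rx@0 = -2301.0100 N
  Ry@0 = -1032.2824 N
  Ry@2 = +2330.7624 N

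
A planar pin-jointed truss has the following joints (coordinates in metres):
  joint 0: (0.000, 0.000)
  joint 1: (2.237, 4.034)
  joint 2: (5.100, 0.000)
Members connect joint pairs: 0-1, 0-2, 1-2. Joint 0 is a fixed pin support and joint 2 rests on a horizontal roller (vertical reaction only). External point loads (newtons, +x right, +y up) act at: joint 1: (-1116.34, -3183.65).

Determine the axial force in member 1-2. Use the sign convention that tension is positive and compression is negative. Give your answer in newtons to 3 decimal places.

-629.600

N=3 nodes, M=3 members, R=3 reactions → 2N=6, M+R=6
member 0 (0-1): L=4.6127, (cx,cy)=(0.4850,0.8745)
member 1 (0-2): L=5.1000, (cx,cy)=(1.0000,0.0000)
member 2 (1-2): L=4.9467, (cx,cy)=(0.5788,-0.8155)
solve A·x = −loads:
  F[0-1] = -3053.2976 N (compression)
  F[0-2] = +364.3925 N (tension)
  F[1-2] = -629.5995 N (compression)
  Rx@0 = +1116.3400 N
  Ry@0 = +2670.2168 N
  Ry@2 = +513.4332 N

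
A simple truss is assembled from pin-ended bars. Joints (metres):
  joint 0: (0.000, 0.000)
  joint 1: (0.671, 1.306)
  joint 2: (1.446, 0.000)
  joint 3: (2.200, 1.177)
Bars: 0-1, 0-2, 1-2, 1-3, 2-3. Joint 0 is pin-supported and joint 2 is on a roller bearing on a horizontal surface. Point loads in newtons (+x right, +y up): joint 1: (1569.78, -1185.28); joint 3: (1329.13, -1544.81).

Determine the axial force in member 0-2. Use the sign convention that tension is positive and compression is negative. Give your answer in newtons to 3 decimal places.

N=4 nodes, M=5 members, R=3 reactions → 2N=8, M+R=8
member 0 (0-1): L=1.4683, (cx,cy)=(0.4570,0.8895)
member 1 (0-2): L=1.4460, (cx,cy)=(1.0000,0.0000)
member 2 (1-2): L=1.5186, (cx,cy)=(0.5103,-0.8600)
member 3 (1-3): L=1.5344, (cx,cy)=(0.9965,-0.0841)
member 4 (2-3): L=1.3978, (cx,cy)=(0.5394,0.8420)
solve A·x = −loads:
  F[0-1] = +3001.7055 N (tension)
  F[0-2] = +1527.1485 N (tension)
  F[1-2] = -4698.7141 N (compression)
  F[1-3] = +2207.6718 N (tension)
  F[2-3] = -1614.1926 N (compression)
  Rx@0 = -2898.9100 N
  Ry@0 = -2669.9263 N
  Ry@2 = +5400.0163 N

1527.148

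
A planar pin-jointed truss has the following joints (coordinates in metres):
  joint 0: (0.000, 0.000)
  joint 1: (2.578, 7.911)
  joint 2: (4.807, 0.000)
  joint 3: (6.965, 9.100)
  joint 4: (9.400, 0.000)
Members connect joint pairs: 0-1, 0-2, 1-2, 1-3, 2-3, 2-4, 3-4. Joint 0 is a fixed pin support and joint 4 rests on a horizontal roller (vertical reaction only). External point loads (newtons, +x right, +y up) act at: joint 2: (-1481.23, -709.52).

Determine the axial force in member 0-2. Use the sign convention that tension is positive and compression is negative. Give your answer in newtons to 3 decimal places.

N=5 nodes, M=7 members, R=3 reactions → 2N=10, M+R=10
member 0 (0-1): L=8.3205, (cx,cy)=(0.3098,0.9508)
member 1 (0-2): L=4.8070, (cx,cy)=(1.0000,0.0000)
member 2 (1-2): L=8.2190, (cx,cy)=(0.2712,-0.9625)
member 3 (1-3): L=4.5453, (cx,cy)=(0.9652,0.2616)
member 4 (2-3): L=9.3524, (cx,cy)=(0.2307,0.9730)
member 5 (2-4): L=4.5930, (cx,cy)=(1.0000,0.0000)
member 6 (3-4): L=9.4201, (cx,cy)=(0.2585,-0.9660)
solve A·x = −loads:
  F[0-1] = -364.6272 N (compression)
  F[0-2] = -1368.2544 N (compression)
  F[1-2] = +305.0735 N (tension)
  F[1-3] = -202.7723 N (compression)
  F[2-3] = +427.4137 N (tension)
  F[2-4] = +97.0887 N (tension)
  F[3-4] = -375.6015 N (compression)
  Rx@0 = +1481.2300 N
  Ry@0 = +346.6835 N
  Ry@4 = +362.8365 N

-1368.254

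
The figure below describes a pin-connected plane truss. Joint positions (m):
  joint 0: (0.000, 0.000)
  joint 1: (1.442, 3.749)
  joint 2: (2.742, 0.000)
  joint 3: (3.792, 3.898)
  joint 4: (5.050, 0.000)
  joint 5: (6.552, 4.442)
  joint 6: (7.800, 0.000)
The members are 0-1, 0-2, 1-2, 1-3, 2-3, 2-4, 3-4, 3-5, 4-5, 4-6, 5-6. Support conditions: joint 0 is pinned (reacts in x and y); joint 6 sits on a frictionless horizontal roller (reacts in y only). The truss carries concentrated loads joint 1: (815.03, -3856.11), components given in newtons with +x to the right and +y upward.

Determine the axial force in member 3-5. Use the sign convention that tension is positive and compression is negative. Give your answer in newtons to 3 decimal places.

-746.790

N=7 nodes, M=11 members, R=3 reactions → 2N=14, M+R=14
member 0 (0-1): L=4.0168, (cx,cy)=(0.3590,0.9333)
member 1 (0-2): L=2.7420, (cx,cy)=(1.0000,0.0000)
member 2 (1-2): L=3.9680, (cx,cy)=(0.3276,-0.9448)
member 3 (1-3): L=2.3547, (cx,cy)=(0.9980,0.0633)
member 4 (2-3): L=4.0369, (cx,cy)=(0.2601,0.9656)
member 5 (2-4): L=2.3080, (cx,cy)=(1.0000,0.0000)
member 6 (3-4): L=4.0960, (cx,cy)=(0.3071,-0.9517)
member 7 (3-5): L=2.8131, (cx,cy)=(0.9811,0.1934)
member 8 (4-5): L=4.6891, (cx,cy)=(0.3203,0.9473)
member 9 (4-6): L=2.7500, (cx,cy)=(1.0000,0.0000)
member 10 (5-6): L=4.6140, (cx,cy)=(0.2705,-0.9627)
solve A·x = −loads:
  F[0-1] = -2948.0035 N (compression)
  F[0-2] = +1873.3508 N (tension)
  F[1-2] = -1267.0095 N (compression)
  F[1-3] = -1461.1798 N (compression)
  F[2-3] = +1239.7516 N (tension)
  F[2-4] = +1135.7948 N (tension)
  F[3-4] = -1312.4733 N (compression)
  F[3-5] = -746.7900 N (compression)
  F[4-5] = +1318.5106 N (tension)
  F[4-6] = +310.3488 N (tension)
  F[5-6] = -1147.3918 N (compression)
  Rx@0 = -815.0300 N
  Ry@0 = +2751.4872 N
  Ry@6 = +1104.6228 N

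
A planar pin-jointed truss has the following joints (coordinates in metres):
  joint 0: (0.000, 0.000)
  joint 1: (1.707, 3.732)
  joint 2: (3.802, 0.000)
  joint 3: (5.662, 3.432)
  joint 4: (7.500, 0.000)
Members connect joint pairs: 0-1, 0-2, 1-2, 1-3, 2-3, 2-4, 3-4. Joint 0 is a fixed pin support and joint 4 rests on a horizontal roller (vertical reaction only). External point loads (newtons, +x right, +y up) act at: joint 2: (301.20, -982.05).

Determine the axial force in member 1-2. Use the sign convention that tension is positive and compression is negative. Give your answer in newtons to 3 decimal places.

N=5 nodes, M=7 members, R=3 reactions → 2N=10, M+R=10
member 0 (0-1): L=4.1039, (cx,cy)=(0.4159,0.9094)
member 1 (0-2): L=3.8020, (cx,cy)=(1.0000,0.0000)
member 2 (1-2): L=4.2798, (cx,cy)=(0.4895,-0.8720)
member 3 (1-3): L=3.9664, (cx,cy)=(0.9971,-0.0756)
member 4 (2-3): L=3.9036, (cx,cy)=(0.4765,0.8792)
member 5 (2-4): L=3.6980, (cx,cy)=(1.0000,0.0000)
member 6 (3-4): L=3.8932, (cx,cy)=(0.4721,-0.8815)
solve A·x = −loads:
  F[0-1] = -532.4640 N (compression)
  F[0-2] = +522.6783 N (tension)
  F[1-2] = +600.1134 N (tension)
  F[1-3] = -516.7180 N (compression)
  F[2-3] = +521.7918 N (tension)
  F[2-4] = +266.6138 N (tension)
  F[3-4] = -564.7314 N (compression)
  Rx@0 = -301.2000 N
  Ry@0 = +484.2161 N
  Ry@4 = +497.8339 N

600.113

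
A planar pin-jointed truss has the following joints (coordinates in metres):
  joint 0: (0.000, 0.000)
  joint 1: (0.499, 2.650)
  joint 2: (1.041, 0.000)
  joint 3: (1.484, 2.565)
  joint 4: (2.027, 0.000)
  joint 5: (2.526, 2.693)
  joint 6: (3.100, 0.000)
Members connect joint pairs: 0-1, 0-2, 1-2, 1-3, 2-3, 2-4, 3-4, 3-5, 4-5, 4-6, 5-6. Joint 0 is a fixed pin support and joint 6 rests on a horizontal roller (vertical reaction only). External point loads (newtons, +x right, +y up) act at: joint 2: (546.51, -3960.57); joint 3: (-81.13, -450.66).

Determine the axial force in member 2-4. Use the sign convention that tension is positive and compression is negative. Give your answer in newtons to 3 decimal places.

N=7 nodes, M=11 members, R=3 reactions → 2N=14, M+R=14
member 0 (0-1): L=2.6966, (cx,cy)=(0.1850,0.9827)
member 1 (0-2): L=1.0410, (cx,cy)=(1.0000,0.0000)
member 2 (1-2): L=2.7049, (cx,cy)=(0.2004,-0.9797)
member 3 (1-3): L=0.9887, (cx,cy)=(0.9963,-0.0860)
member 4 (2-3): L=2.6030, (cx,cy)=(0.1702,0.9854)
member 5 (2-4): L=0.9860, (cx,cy)=(1.0000,0.0000)
member 6 (3-4): L=2.6218, (cx,cy)=(0.2071,-0.9783)
member 7 (3-5): L=1.0498, (cx,cy)=(0.9925,0.1219)
member 8 (4-5): L=2.7388, (cx,cy)=(0.1822,0.9833)
member 9 (4-6): L=1.0730, (cx,cy)=(1.0000,0.0000)
member 10 (5-6): L=2.7535, (cx,cy)=(0.2085,-0.9780)
solve A·x = −loads:
  F[0-1] = -2984.1775 N (compression)
  F[0-2] = +1017.6013 N (tension)
  F[1-2] = +3096.6435 N (tension)
  F[1-3] = -1177.0855 N (compression)
  F[2-3] = +940.4519 N (tension)
  F[2-4] = +931.5416 N (tension)
  F[3-4] = -1587.0563 N (compression)
  F[3-5] = -607.3841 N (compression)
  F[4-5] = +1579.0762 N (tension)
  F[4-6] = +315.1547 N (tension)
  F[5-6] = -1511.8055 N (compression)
  Rx@0 = -465.3800 N
  Ry@0 = +2932.6383 N
  Ry@6 = +1478.5917 N

931.542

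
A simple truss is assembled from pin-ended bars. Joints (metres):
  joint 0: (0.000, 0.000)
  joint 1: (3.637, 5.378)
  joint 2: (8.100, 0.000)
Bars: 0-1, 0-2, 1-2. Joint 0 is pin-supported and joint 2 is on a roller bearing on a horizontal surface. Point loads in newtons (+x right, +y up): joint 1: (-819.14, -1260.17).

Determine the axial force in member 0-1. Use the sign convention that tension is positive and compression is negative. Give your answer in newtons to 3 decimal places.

N=3 nodes, M=3 members, R=3 reactions → 2N=6, M+R=6
member 0 (0-1): L=6.4924, (cx,cy)=(0.5602,0.8284)
member 1 (0-2): L=8.1000, (cx,cy)=(1.0000,0.0000)
member 2 (1-2): L=6.9887, (cx,cy)=(0.6386,-0.7695)
solve A·x = −loads:
  F[0-1] = -1494.7704 N (compression)
  F[0-2] = +18.2266 N (tension)
  F[1-2] = -28.5412 N (compression)
  Rx@0 = +819.1400 N
  Ry@0 = +1238.2066 N
  Ry@2 = +21.9634 N

-1494.770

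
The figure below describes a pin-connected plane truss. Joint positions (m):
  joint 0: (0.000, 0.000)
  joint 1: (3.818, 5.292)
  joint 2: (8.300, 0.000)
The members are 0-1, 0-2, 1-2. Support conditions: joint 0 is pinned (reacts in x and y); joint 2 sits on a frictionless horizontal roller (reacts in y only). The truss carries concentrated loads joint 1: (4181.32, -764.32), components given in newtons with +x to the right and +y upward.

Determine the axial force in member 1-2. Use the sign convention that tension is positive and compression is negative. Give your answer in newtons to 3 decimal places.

-3954.387

N=3 nodes, M=3 members, R=3 reactions → 2N=6, M+R=6
member 0 (0-1): L=6.5255, (cx,cy)=(0.5851,0.8110)
member 1 (0-2): L=8.3000, (cx,cy)=(1.0000,0.0000)
member 2 (1-2): L=6.9350, (cx,cy)=(0.6463,-0.7631)
solve A·x = −loads:
  F[0-1] = +2778.4460 N (tension)
  F[0-2] = +2555.6856 N (tension)
  F[1-2] = -3954.3870 N (compression)
  Rx@0 = -4181.3200 N
  Ry@0 = -2253.2365 N
  Ry@2 = +3017.5565 N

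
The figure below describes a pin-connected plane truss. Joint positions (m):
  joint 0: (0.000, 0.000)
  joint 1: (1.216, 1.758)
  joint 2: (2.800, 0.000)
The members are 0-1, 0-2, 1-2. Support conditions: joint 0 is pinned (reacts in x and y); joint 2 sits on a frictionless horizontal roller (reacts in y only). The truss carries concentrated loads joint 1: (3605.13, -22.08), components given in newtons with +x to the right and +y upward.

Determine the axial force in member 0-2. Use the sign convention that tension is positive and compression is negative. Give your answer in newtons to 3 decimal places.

2048.113

N=3 nodes, M=3 members, R=3 reactions → 2N=6, M+R=6
member 0 (0-1): L=2.1376, (cx,cy)=(0.5689,0.8224)
member 1 (0-2): L=2.8000, (cx,cy)=(1.0000,0.0000)
member 2 (1-2): L=2.3664, (cx,cy)=(0.6694,-0.7429)
solve A·x = −loads:
  F[0-1] = +2737.0371 N (tension)
  F[0-2] = +2048.1135 N (tension)
  F[1-2] = -3059.6949 N (compression)
  Rx@0 = -3605.1300 N
  Ry@0 = -2251.0157 N
  Ry@2 = +2273.0957 N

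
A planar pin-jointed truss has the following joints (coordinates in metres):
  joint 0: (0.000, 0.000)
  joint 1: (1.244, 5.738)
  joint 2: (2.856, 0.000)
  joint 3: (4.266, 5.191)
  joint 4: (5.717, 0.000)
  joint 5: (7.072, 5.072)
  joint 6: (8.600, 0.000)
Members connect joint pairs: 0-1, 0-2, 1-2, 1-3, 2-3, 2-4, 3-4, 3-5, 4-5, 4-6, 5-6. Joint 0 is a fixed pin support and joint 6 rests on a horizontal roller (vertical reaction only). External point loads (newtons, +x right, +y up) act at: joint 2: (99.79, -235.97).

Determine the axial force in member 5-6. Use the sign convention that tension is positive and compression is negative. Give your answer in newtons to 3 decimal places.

N=7 nodes, M=11 members, R=3 reactions → 2N=14, M+R=14
member 0 (0-1): L=5.8713, (cx,cy)=(0.2119,0.9773)
member 1 (0-2): L=2.8560, (cx,cy)=(1.0000,0.0000)
member 2 (1-2): L=5.9601, (cx,cy)=(0.2705,-0.9627)
member 3 (1-3): L=3.0711, (cx,cy)=(0.9840,-0.1781)
member 4 (2-3): L=5.3791, (cx,cy)=(0.2621,0.9650)
member 5 (2-4): L=2.8610, (cx,cy)=(1.0000,0.0000)
member 6 (3-4): L=5.3900, (cx,cy)=(0.2692,-0.9631)
member 7 (3-5): L=2.8085, (cx,cy)=(0.9991,-0.0424)
member 8 (4-5): L=5.2499, (cx,cy)=(0.2581,0.9661)
member 9 (4-6): L=2.8830, (cx,cy)=(1.0000,0.0000)
member 10 (5-6): L=5.2972, (cx,cy)=(0.2885,-0.9575)
solve A·x = −loads:
  F[0-1] = -161.2674 N (compression)
  F[0-2] = +133.9590 N (tension)
  F[1-2] = +179.2464 N (tension)
  F[1-3] = -83.9917 N (compression)
  F[2-3] = +65.7014 N (tension)
  F[2-4] = +65.4266 N (tension)
  F[3-4] = -79.4283 N (compression)
  F[3-5] = -44.0838 N (compression)
  F[4-5] = +79.1789 N (tension)
  F[4-6] = +23.6081 N (tension)
  F[5-6] = -81.8429 N (compression)
  Rx@0 = -99.7900 N
  Ry@0 = +157.6060 N
  Ry@6 = +78.3640 N

-81.843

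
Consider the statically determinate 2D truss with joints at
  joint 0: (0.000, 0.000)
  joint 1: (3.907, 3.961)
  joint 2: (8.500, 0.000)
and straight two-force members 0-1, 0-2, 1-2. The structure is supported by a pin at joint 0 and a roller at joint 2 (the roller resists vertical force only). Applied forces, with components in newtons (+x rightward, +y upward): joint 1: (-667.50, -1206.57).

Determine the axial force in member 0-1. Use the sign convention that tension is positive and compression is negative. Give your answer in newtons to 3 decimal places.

-1352.677

N=3 nodes, M=3 members, R=3 reactions → 2N=6, M+R=6
member 0 (0-1): L=5.5636, (cx,cy)=(0.7022,0.7119)
member 1 (0-2): L=8.5000, (cx,cy)=(1.0000,0.0000)
member 2 (1-2): L=6.0651, (cx,cy)=(0.7573,-0.6531)
solve A·x = −loads:
  F[0-1] = -1352.6765 N (compression)
  F[0-2] = +282.3998 N (tension)
  F[1-2] = -372.9102 N (compression)
  Rx@0 = +667.5000 N
  Ry@0 = +963.0286 N
  Ry@2 = +243.5414 N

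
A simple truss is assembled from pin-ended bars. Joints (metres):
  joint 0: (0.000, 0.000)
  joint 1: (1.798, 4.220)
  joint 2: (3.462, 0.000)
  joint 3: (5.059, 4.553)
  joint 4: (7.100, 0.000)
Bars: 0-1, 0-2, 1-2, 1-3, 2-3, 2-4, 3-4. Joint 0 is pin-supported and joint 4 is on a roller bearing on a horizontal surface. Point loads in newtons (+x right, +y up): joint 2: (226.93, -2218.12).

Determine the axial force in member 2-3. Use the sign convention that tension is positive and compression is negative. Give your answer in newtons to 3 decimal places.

1243.166

N=5 nodes, M=7 members, R=3 reactions → 2N=10, M+R=10
member 0 (0-1): L=4.5871, (cx,cy)=(0.3920,0.9200)
member 1 (0-2): L=3.4620, (cx,cy)=(1.0000,0.0000)
member 2 (1-2): L=4.5362, (cx,cy)=(0.3668,-0.9303)
member 3 (1-3): L=3.2780, (cx,cy)=(0.9948,0.1016)
member 4 (2-3): L=4.8250, (cx,cy)=(0.3310,0.9436)
member 5 (2-4): L=3.6380, (cx,cy)=(1.0000,0.0000)
member 6 (3-4): L=4.9895, (cx,cy)=(0.4091,-0.9125)
solve A·x = −loads:
  F[0-1] = -1235.4132 N (compression)
  F[0-2] = +711.1766 N (tension)
  F[1-2] = +1123.3320 N (tension)
  F[1-3] = -900.9742 N (compression)
  F[2-3] = +1243.1665 N (tension)
  F[2-4] = +484.8407 N (tension)
  F[3-4] = -1185.2677 N (compression)
  Rx@0 = -226.9300 N
  Ry@0 = +1136.5522 N
  Ry@4 = +1081.5678 N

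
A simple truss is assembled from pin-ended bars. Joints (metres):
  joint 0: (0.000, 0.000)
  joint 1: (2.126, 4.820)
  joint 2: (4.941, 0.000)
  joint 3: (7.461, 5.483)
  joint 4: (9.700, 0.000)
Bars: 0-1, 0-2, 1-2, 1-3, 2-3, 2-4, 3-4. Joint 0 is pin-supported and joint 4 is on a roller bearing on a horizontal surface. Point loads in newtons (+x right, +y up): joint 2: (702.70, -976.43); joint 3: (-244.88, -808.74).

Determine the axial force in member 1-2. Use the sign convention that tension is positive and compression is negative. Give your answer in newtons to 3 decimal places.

820.643

N=5 nodes, M=7 members, R=3 reactions → 2N=10, M+R=10
member 0 (0-1): L=5.2680, (cx,cy)=(0.4036,0.9150)
member 1 (0-2): L=4.9410, (cx,cy)=(1.0000,0.0000)
member 2 (1-2): L=5.5818, (cx,cy)=(0.5043,-0.8635)
member 3 (1-3): L=5.3760, (cx,cy)=(0.9924,0.1233)
member 4 (2-3): L=6.0344, (cx,cy)=(0.4176,0.9086)
member 5 (2-4): L=4.7590, (cx,cy)=(1.0000,0.0000)
member 6 (3-4): L=5.9225, (cx,cy)=(0.3780,-0.9258)
solve A·x = −loads:
  F[0-1] = -878.9021 N (compression)
  F[0-2] = +812.5145 N (tension)
  F[1-2] = +820.6429 N (tension)
  F[1-3] = -774.4703 N (compression)
  F[2-3] = +294.7185 N (tension)
  F[2-4] = +400.6017 N (tension)
  F[3-4] = -1059.6592 N (compression)
  Rx@0 = -457.8200 N
  Ry@0 = +804.1522 N
  Ry@4 = +981.0178 N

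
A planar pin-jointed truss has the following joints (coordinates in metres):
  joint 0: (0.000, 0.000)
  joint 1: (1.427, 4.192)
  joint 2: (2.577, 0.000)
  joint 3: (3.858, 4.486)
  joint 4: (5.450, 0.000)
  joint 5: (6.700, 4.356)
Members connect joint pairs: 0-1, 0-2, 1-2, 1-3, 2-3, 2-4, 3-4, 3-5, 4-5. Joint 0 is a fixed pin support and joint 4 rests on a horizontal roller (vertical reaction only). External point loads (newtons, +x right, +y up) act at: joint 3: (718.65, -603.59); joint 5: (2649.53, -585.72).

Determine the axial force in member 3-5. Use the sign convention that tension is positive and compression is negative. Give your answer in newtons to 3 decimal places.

N=6 nodes, M=9 members, R=3 reactions → 2N=12, M+R=12
member 0 (0-1): L=4.4282, (cx,cy)=(0.3223,0.9467)
member 1 (0-2): L=2.5770, (cx,cy)=(1.0000,0.0000)
member 2 (1-2): L=4.3469, (cx,cy)=(0.2646,-0.9644)
member 3 (1-3): L=2.4487, (cx,cy)=(0.9928,0.1201)
member 4 (2-3): L=4.6653, (cx,cy)=(0.2746,0.9616)
member 5 (2-4): L=2.8730, (cx,cy)=(1.0000,0.0000)
member 6 (3-4): L=4.7601, (cx,cy)=(0.3344,-0.9424)
member 7 (3-5): L=2.8450, (cx,cy)=(0.9990,-0.0457)
member 8 (4-5): L=4.5318, (cx,cy)=(0.2758,0.9612)
solve A·x = −loads:
  F[0-1] = +2817.5425 N (tension)
  F[0-2] = +2460.2244 N (tension)
  F[1-2] = -2566.7629 N (compression)
  F[1-3] = +1598.5758 N (tension)
  F[2-3] = +2574.2518 N (tension)
  F[2-4] = +1074.3309 N (tension)
  F[3-4] = -3605.6763 N (compression)
  F[3-5] = +2784.0110 N (tension)
  F[4-5] = -477.0103 N (compression)
  Rx@0 = -3368.1800 N
  Ry@0 = -2667.2388 N
  Ry@4 = +3856.5488 N

2784.011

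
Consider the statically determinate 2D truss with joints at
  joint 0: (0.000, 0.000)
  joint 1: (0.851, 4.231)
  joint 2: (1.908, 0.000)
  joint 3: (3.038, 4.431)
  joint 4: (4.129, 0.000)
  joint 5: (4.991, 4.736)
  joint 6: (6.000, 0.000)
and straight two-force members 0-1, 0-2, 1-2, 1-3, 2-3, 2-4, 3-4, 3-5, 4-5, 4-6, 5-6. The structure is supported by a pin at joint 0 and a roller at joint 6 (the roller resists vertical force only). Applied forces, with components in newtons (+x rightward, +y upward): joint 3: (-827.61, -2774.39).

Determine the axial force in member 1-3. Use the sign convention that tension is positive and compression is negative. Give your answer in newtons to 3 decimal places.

N=7 nodes, M=11 members, R=3 reactions → 2N=14, M+R=14
member 0 (0-1): L=4.3157, (cx,cy)=(0.1972,0.9804)
member 1 (0-2): L=1.9080, (cx,cy)=(1.0000,0.0000)
member 2 (1-2): L=4.3610, (cx,cy)=(0.2424,-0.9702)
member 3 (1-3): L=2.1961, (cx,cy)=(0.9958,0.0911)
member 4 (2-3): L=4.5728, (cx,cy)=(0.2471,0.9690)
member 5 (2-4): L=2.2210, (cx,cy)=(1.0000,0.0000)
member 6 (3-4): L=4.5633, (cx,cy)=(0.2391,-0.9710)
member 7 (3-5): L=1.9767, (cx,cy)=(0.9880,0.1543)
member 8 (4-5): L=4.8138, (cx,cy)=(0.1791,0.9838)
member 9 (4-6): L=1.8710, (cx,cy)=(1.0000,0.0000)
member 10 (5-6): L=4.8423, (cx,cy)=(0.2084,-0.9780)
solve A·x = −loads:
  F[0-1] = -2020.4836 N (compression)
  F[0-2] = -429.2000 N (compression)
  F[1-2] = +1959.3728 N (tension)
  F[1-3] = -876.9547 N (compression)
  F[2-3] = -1961.7915 N (compression)
  F[2-4] = +530.4835 N (tension)
  F[3-4] = -869.1754 N (compression)
  F[3-5] = -326.5928 N (compression)
  F[4-5] = +857.8348 N (tension)
  F[4-6] = +169.0706 N (tension)
  F[5-6] = -811.3865 N (compression)
  Rx@0 = +827.6100 N
  Ry@0 = +1980.8138 N
  Ry@6 = +793.5762 N

-876.955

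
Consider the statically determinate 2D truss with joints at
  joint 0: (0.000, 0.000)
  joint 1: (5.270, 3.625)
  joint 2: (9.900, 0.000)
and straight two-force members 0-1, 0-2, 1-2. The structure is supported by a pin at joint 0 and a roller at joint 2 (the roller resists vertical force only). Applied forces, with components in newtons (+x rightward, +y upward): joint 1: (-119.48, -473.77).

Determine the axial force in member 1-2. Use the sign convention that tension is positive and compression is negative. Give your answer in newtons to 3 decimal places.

-338.135

N=3 nodes, M=3 members, R=3 reactions → 2N=6, M+R=6
member 0 (0-1): L=6.3964, (cx,cy)=(0.8239,0.5667)
member 1 (0-2): L=9.9000, (cx,cy)=(1.0000,0.0000)
member 2 (1-2): L=5.8803, (cx,cy)=(0.7874,-0.6165)
solve A·x = −loads:
  F[0-1] = -468.1616 N (compression)
  F[0-2] = +266.2407 N (tension)
  F[1-2] = -338.1352 N (compression)
  Rx@0 = +119.4800 N
  Ry@0 = +265.3202 N
  Ry@2 = +208.4498 N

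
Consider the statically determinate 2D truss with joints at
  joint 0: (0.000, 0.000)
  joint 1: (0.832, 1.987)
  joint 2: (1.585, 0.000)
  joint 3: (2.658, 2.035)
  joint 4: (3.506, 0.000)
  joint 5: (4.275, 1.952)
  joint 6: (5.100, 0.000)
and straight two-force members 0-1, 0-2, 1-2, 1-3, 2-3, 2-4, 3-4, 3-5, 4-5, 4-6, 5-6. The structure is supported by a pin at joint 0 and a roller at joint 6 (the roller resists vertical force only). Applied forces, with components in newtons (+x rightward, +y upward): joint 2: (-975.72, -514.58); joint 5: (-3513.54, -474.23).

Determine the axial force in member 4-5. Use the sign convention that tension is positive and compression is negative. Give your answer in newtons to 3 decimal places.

N=7 nodes, M=11 members, R=3 reactions → 2N=14, M+R=14
member 0 (0-1): L=2.1542, (cx,cy)=(0.3862,0.9224)
member 1 (0-2): L=1.5850, (cx,cy)=(1.0000,0.0000)
member 2 (1-2): L=2.1249, (cx,cy)=(0.3544,-0.9351)
member 3 (1-3): L=1.8266, (cx,cy)=(0.9997,0.0263)
member 4 (2-3): L=2.3006, (cx,cy)=(0.4664,0.8846)
member 5 (2-4): L=1.9210, (cx,cy)=(1.0000,0.0000)
member 6 (3-4): L=2.2046, (cx,cy)=(0.3846,-0.9231)
member 7 (3-5): L=1.6191, (cx,cy)=(0.9987,-0.0513)
member 8 (4-5): L=2.0980, (cx,cy)=(0.3665,0.9304)
member 9 (4-6): L=1.5940, (cx,cy)=(1.0000,0.0000)
member 10 (5-6): L=2.1192, (cx,cy)=(0.3893,-0.9211)
solve A·x = −loads:
  F[0-1] = -1925.5807 N (compression)
  F[0-2] = -3745.5431 N (compression)
  F[1-2] = +1859.9877 N (tension)
  F[1-3] = -1403.3263 N (compression)
  F[2-3] = -1384.5205 N (compression)
  F[2-4] = -1464.9453 N (compression)
  F[3-4] = +1513.0126 N (tension)
  F[3-5] = -2634.0345 N (compression)
  F[4-5] = -1501.0764 N (compression)
  F[4-6] = -332.7685 N (compression)
  F[5-6] = +854.7840 N (tension)
  Rx@0 = +4489.2600 N
  Ry@0 = +1776.1605 N
  Ry@6 = -787.3505 N

-1501.076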